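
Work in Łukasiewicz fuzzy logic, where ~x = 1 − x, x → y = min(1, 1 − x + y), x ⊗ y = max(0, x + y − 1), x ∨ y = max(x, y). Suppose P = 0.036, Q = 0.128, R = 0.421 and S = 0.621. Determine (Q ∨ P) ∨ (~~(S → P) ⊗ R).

0.128

Q ∨ P = max(0.128, 0.036) = 0.128
S → P = min(1, 1 − 0.621 + 0.036) = min(1, 0.415) = 0.415
~(S → P) = 1 − 0.415 = 0.585
~~(S → P) = 1 − 0.585 = 0.415
~~(S → P) ⊗ R = max(0, 0.415 + 0.421 − 1) = max(0, -0.164) = 0.000
(Q ∨ P) ∨ (~~(S → P) ⊗ R) = max(0.128, 0.000) = 0.128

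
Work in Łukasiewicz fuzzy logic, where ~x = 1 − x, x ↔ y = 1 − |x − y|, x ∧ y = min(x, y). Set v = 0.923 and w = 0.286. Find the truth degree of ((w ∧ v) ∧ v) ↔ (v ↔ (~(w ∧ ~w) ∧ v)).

w ∧ v = min(0.286, 0.923) = 0.286
(w ∧ v) ∧ v = min(0.286, 0.923) = 0.286
~w = 1 − 0.286 = 0.714
w ∧ ~w = min(0.286, 0.714) = 0.286
~(w ∧ ~w) = 1 − 0.286 = 0.714
~(w ∧ ~w) ∧ v = min(0.714, 0.923) = 0.714
v ↔ (~(w ∧ ~w) ∧ v) = 1 − |0.923 − 0.714| = 1 − 0.209 = 0.791
((w ∧ v) ∧ v) ↔ (v ↔ (~(w ∧ ~w) ∧ v)) = 1 − |0.286 − 0.791| = 1 − 0.505 = 0.495

0.495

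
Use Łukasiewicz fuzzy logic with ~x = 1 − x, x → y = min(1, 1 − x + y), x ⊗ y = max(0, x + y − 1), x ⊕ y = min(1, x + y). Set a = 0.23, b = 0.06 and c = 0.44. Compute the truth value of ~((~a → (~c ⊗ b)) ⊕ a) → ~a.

1.00

~a = 1 − 0.23 = 0.77
~c = 1 − 0.44 = 0.56
~c ⊗ b = max(0, 0.56 + 0.06 − 1) = max(0, -0.38) = 0.00
~a → (~c ⊗ b) = min(1, 1 − 0.77 + 0.00) = min(1, 0.23) = 0.23
(~a → (~c ⊗ b)) ⊕ a = min(1, 0.23 + 0.23) = min(1, 0.46) = 0.46
~((~a → (~c ⊗ b)) ⊕ a) = 1 − 0.46 = 0.54
~((~a → (~c ⊗ b)) ⊕ a) → ~a = min(1, 1 − 0.54 + 0.77) = min(1, 1.23) = 1.00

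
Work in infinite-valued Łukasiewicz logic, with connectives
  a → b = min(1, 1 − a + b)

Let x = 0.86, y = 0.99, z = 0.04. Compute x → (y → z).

0.19

y → z = min(1, 1 − 0.99 + 0.04) = min(1, 0.05) = 0.05
x → (y → z) = min(1, 1 − 0.86 + 0.05) = min(1, 0.19) = 0.19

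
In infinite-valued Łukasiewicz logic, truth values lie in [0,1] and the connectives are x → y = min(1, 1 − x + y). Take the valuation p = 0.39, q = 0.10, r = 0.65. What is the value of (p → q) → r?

p → q = min(1, 1 − 0.39 + 0.10) = min(1, 0.71) = 0.71
(p → q) → r = min(1, 1 − 0.71 + 0.65) = min(1, 0.94) = 0.94

0.94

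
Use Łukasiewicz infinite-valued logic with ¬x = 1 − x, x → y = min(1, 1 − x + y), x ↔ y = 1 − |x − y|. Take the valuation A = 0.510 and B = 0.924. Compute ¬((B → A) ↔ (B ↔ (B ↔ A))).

0.076

B → A = min(1, 1 − 0.924 + 0.510) = min(1, 0.586) = 0.586
B ↔ A = 1 − |0.924 − 0.510| = 1 − 0.414 = 0.586
B ↔ (B ↔ A) = 1 − |0.924 − 0.586| = 1 − 0.338 = 0.662
(B → A) ↔ (B ↔ (B ↔ A)) = 1 − |0.586 − 0.662| = 1 − 0.076 = 0.924
¬((B → A) ↔ (B ↔ (B ↔ A))) = 1 − 0.924 = 0.076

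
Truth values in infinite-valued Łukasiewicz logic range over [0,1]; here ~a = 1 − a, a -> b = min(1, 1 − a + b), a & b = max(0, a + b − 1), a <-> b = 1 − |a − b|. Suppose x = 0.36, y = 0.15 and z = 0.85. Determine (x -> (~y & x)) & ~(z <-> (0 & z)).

~y = 1 − 0.15 = 0.85
~y & x = max(0, 0.85 + 0.36 − 1) = max(0, 0.21) = 0.21
x -> (~y & x) = min(1, 1 − 0.36 + 0.21) = min(1, 0.85) = 0.85
0 & z = max(0, 0.00 + 0.85 − 1) = max(0, -0.15) = 0.00
z <-> (0 & z) = 1 − |0.85 − 0.00| = 1 − 0.85 = 0.15
~(z <-> (0 & z)) = 1 − 0.15 = 0.85
(x -> (~y & x)) & ~(z <-> (0 & z)) = max(0, 0.85 + 0.85 − 1) = max(0, 0.70) = 0.70

0.70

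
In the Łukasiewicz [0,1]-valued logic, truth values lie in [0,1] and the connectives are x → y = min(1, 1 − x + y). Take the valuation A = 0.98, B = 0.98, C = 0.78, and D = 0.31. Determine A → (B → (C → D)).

C → D = min(1, 1 − 0.78 + 0.31) = min(1, 0.53) = 0.53
B → (C → D) = min(1, 1 − 0.98 + 0.53) = min(1, 0.55) = 0.55
A → (B → (C → D)) = min(1, 1 − 0.98 + 0.55) = min(1, 0.57) = 0.57

0.57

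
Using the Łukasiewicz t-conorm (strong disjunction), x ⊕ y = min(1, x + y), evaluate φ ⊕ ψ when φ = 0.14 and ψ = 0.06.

0.20

φ ⊕ ψ = min(1, 0.14 + 0.06) = min(1, 0.20) = 0.20
For comparison, the Gödel t-conorm max(x, y) would give 0.14.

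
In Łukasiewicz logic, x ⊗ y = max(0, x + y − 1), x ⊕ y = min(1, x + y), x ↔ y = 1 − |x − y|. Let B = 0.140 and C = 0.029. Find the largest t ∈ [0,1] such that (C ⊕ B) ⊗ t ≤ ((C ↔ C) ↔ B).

C ⊕ B = min(1, 0.029 + 0.140) = min(1, 0.169) = 0.169
So the left factor is C ⊕ B = 0.169.
C ↔ C = 1 − |0.029 − 0.029| = 1 − 0.000 = 1.000
(C ↔ C) ↔ B = 1 − |1.000 − 0.140| = 1 − 0.860 = 0.140
So the right-hand bound is (C ↔ C) ↔ B = 0.140.
The residuum of the Łukasiewicz t-norm gives the supremum: min(1, 1 − 0.169 + 0.140).
1 − 0.169 + 0.140 = 0.971, so t = min(1, 0.971) = 0.971.
Check: 0.169 ⊗ 0.971 = max(0, 0.140) = 0.140 ≤ 0.140.

0.971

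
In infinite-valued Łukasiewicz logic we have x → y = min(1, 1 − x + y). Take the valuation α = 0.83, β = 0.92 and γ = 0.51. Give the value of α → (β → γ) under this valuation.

0.76

β → γ = min(1, 1 − 0.92 + 0.51) = min(1, 0.59) = 0.59
α → (β → γ) = min(1, 1 − 0.83 + 0.59) = min(1, 0.76) = 0.76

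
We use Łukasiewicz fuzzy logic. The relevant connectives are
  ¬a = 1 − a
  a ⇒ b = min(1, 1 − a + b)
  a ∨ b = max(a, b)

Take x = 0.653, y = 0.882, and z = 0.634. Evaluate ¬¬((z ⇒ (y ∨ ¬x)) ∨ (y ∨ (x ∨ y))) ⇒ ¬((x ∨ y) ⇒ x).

¬x = 1 − 0.653 = 0.347
y ∨ ¬x = max(0.882, 0.347) = 0.882
z ⇒ (y ∨ ¬x) = min(1, 1 − 0.634 + 0.882) = min(1, 1.248) = 1.000
x ∨ y = max(0.653, 0.882) = 0.882
y ∨ (x ∨ y) = max(0.882, 0.882) = 0.882
(z ⇒ (y ∨ ¬x)) ∨ (y ∨ (x ∨ y)) = max(1.000, 0.882) = 1.000
¬((z ⇒ (y ∨ ¬x)) ∨ (y ∨ (x ∨ y))) = 1 − 1.000 = 0.000
¬¬((z ⇒ (y ∨ ¬x)) ∨ (y ∨ (x ∨ y))) = 1 − 0.000 = 1.000
(x ∨ y) ⇒ x = min(1, 1 − 0.882 + 0.653) = min(1, 0.771) = 0.771
¬((x ∨ y) ⇒ x) = 1 − 0.771 = 0.229
¬¬((z ⇒ (y ∨ ¬x)) ∨ (y ∨ (x ∨ y))) ⇒ ¬((x ∨ y) ⇒ x) = min(1, 1 − 1.000 + 0.229) = min(1, 0.229) = 0.229

0.229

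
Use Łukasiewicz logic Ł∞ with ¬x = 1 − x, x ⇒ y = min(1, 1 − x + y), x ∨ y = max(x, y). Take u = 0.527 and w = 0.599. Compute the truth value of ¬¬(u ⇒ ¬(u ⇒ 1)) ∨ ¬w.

0.473

u ⇒ 1 = min(1, 1 − 0.527 + 1.000) = min(1, 1.473) = 1.000
¬(u ⇒ 1) = 1 − 1.000 = 0.000
u ⇒ ¬(u ⇒ 1) = min(1, 1 − 0.527 + 0.000) = min(1, 0.473) = 0.473
¬(u ⇒ ¬(u ⇒ 1)) = 1 − 0.473 = 0.527
¬¬(u ⇒ ¬(u ⇒ 1)) = 1 − 0.527 = 0.473
¬w = 1 − 0.599 = 0.401
¬¬(u ⇒ ¬(u ⇒ 1)) ∨ ¬w = max(0.473, 0.401) = 0.473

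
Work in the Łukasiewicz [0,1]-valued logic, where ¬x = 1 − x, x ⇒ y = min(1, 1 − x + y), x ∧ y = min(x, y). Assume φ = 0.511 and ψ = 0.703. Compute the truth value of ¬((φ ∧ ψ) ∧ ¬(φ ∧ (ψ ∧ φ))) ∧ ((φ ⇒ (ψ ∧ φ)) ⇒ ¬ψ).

0.297

φ ∧ ψ = min(0.511, 0.703) = 0.511
ψ ∧ φ = min(0.703, 0.511) = 0.511
φ ∧ (ψ ∧ φ) = min(0.511, 0.511) = 0.511
¬(φ ∧ (ψ ∧ φ)) = 1 − 0.511 = 0.489
(φ ∧ ψ) ∧ ¬(φ ∧ (ψ ∧ φ)) = min(0.511, 0.489) = 0.489
¬((φ ∧ ψ) ∧ ¬(φ ∧ (ψ ∧ φ))) = 1 − 0.489 = 0.511
φ ⇒ (ψ ∧ φ) = min(1, 1 − 0.511 + 0.511) = min(1, 1.000) = 1.000
¬ψ = 1 − 0.703 = 0.297
(φ ⇒ (ψ ∧ φ)) ⇒ ¬ψ = min(1, 1 − 1.000 + 0.297) = min(1, 0.297) = 0.297
¬((φ ∧ ψ) ∧ ¬(φ ∧ (ψ ∧ φ))) ∧ ((φ ⇒ (ψ ∧ φ)) ⇒ ¬ψ) = min(0.511, 0.297) = 0.297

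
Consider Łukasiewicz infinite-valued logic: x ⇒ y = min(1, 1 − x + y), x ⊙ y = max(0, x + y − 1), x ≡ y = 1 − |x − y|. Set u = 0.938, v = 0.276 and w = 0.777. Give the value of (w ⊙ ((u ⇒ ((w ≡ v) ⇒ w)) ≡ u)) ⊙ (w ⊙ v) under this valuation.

w ≡ v = 1 − |0.777 − 0.276| = 1 − 0.501 = 0.499
(w ≡ v) ⇒ w = min(1, 1 − 0.499 + 0.777) = min(1, 1.278) = 1.000
u ⇒ ((w ≡ v) ⇒ w) = min(1, 1 − 0.938 + 1.000) = min(1, 1.062) = 1.000
(u ⇒ ((w ≡ v) ⇒ w)) ≡ u = 1 − |1.000 − 0.938| = 1 − 0.062 = 0.938
w ⊙ ((u ⇒ ((w ≡ v) ⇒ w)) ≡ u) = max(0, 0.777 + 0.938 − 1) = max(0, 0.715) = 0.715
w ⊙ v = max(0, 0.777 + 0.276 − 1) = max(0, 0.053) = 0.053
(w ⊙ ((u ⇒ ((w ≡ v) ⇒ w)) ≡ u)) ⊙ (w ⊙ v) = max(0, 0.715 + 0.053 − 1) = max(0, -0.232) = 0.000

0.000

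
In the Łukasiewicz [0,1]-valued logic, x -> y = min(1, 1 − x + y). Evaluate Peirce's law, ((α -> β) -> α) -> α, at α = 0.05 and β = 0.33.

α -> β = min(1, 1 − 0.05 + 0.33) = min(1, 1.28) = 1.00
(α -> β) -> α = min(1, 1 − 1.00 + 0.05) = min(1, 0.05) = 0.05
((α -> β) -> α) -> α = min(1, 1 − 0.05 + 0.05) = min(1, 1.00) = 1.00

1.00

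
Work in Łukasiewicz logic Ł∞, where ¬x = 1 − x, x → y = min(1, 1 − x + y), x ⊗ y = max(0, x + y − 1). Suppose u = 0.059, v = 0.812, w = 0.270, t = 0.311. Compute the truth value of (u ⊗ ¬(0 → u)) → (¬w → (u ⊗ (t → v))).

1.000

0 → u = min(1, 1 − 0.000 + 0.059) = min(1, 1.059) = 1.000
¬(0 → u) = 1 − 1.000 = 0.000
u ⊗ ¬(0 → u) = max(0, 0.059 + 0.000 − 1) = max(0, -0.941) = 0.000
¬w = 1 − 0.270 = 0.730
t → v = min(1, 1 − 0.311 + 0.812) = min(1, 1.501) = 1.000
u ⊗ (t → v) = max(0, 0.059 + 1.000 − 1) = max(0, 0.059) = 0.059
¬w → (u ⊗ (t → v)) = min(1, 1 − 0.730 + 0.059) = min(1, 0.329) = 0.329
(u ⊗ ¬(0 → u)) → (¬w → (u ⊗ (t → v))) = min(1, 1 − 0.000 + 0.329) = min(1, 1.329) = 1.000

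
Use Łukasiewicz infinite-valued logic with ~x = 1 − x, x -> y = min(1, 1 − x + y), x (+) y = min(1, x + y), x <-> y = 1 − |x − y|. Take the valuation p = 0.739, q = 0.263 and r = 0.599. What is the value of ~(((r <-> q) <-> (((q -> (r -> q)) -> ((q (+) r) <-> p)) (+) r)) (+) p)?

r <-> q = 1 − |0.599 − 0.263| = 1 − 0.336 = 0.664
r -> q = min(1, 1 − 0.599 + 0.263) = min(1, 0.664) = 0.664
q -> (r -> q) = min(1, 1 − 0.263 + 0.664) = min(1, 1.401) = 1.000
q (+) r = min(1, 0.263 + 0.599) = min(1, 0.862) = 0.862
(q (+) r) <-> p = 1 − |0.862 − 0.739| = 1 − 0.123 = 0.877
(q -> (r -> q)) -> ((q (+) r) <-> p) = min(1, 1 − 1.000 + 0.877) = min(1, 0.877) = 0.877
((q -> (r -> q)) -> ((q (+) r) <-> p)) (+) r = min(1, 0.877 + 0.599) = min(1, 1.476) = 1.000
(r <-> q) <-> (((q -> (r -> q)) -> ((q (+) r) <-> p)) (+) r) = 1 − |0.664 − 1.000| = 1 − 0.336 = 0.664
((r <-> q) <-> (((q -> (r -> q)) -> ((q (+) r) <-> p)) (+) r)) (+) p = min(1, 0.664 + 0.739) = min(1, 1.403) = 1.000
~(((r <-> q) <-> (((q -> (r -> q)) -> ((q (+) r) <-> p)) (+) r)) (+) p) = 1 − 1.000 = 0.000

0.000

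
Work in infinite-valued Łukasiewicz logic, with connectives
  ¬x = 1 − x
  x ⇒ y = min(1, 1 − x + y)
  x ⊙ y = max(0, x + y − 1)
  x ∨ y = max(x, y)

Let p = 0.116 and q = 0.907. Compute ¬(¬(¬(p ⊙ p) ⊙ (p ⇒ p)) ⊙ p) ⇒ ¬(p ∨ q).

p ⊙ p = max(0, 0.116 + 0.116 − 1) = max(0, -0.768) = 0.000
¬(p ⊙ p) = 1 − 0.000 = 1.000
p ⇒ p = min(1, 1 − 0.116 + 0.116) = min(1, 1.000) = 1.000
¬(p ⊙ p) ⊙ (p ⇒ p) = max(0, 1.000 + 1.000 − 1) = max(0, 1.000) = 1.000
¬(¬(p ⊙ p) ⊙ (p ⇒ p)) = 1 − 1.000 = 0.000
¬(¬(p ⊙ p) ⊙ (p ⇒ p)) ⊙ p = max(0, 0.000 + 0.116 − 1) = max(0, -0.884) = 0.000
¬(¬(¬(p ⊙ p) ⊙ (p ⇒ p)) ⊙ p) = 1 − 0.000 = 1.000
p ∨ q = max(0.116, 0.907) = 0.907
¬(p ∨ q) = 1 − 0.907 = 0.093
¬(¬(¬(p ⊙ p) ⊙ (p ⇒ p)) ⊙ p) ⇒ ¬(p ∨ q) = min(1, 1 − 1.000 + 0.093) = min(1, 0.093) = 0.093

0.093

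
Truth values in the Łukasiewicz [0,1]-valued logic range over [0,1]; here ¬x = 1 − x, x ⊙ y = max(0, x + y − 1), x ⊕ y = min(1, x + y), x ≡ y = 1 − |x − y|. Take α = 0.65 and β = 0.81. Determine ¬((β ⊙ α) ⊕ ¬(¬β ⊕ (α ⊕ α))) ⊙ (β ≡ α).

0.38

β ⊙ α = max(0, 0.81 + 0.65 − 1) = max(0, 0.46) = 0.46
¬β = 1 − 0.81 = 0.19
α ⊕ α = min(1, 0.65 + 0.65) = min(1, 1.30) = 1.00
¬β ⊕ (α ⊕ α) = min(1, 0.19 + 1.00) = min(1, 1.19) = 1.00
¬(¬β ⊕ (α ⊕ α)) = 1 − 1.00 = 0.00
(β ⊙ α) ⊕ ¬(¬β ⊕ (α ⊕ α)) = min(1, 0.46 + 0.00) = min(1, 0.46) = 0.46
¬((β ⊙ α) ⊕ ¬(¬β ⊕ (α ⊕ α))) = 1 − 0.46 = 0.54
β ≡ α = 1 − |0.81 − 0.65| = 1 − 0.16 = 0.84
¬((β ⊙ α) ⊕ ¬(¬β ⊕ (α ⊕ α))) ⊙ (β ≡ α) = max(0, 0.54 + 0.84 − 1) = max(0, 0.38) = 0.38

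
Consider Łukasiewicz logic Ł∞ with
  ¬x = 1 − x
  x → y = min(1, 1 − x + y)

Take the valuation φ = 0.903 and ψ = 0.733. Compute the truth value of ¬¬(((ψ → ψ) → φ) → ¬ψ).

0.364

ψ → ψ = min(1, 1 − 0.733 + 0.733) = min(1, 1.000) = 1.000
(ψ → ψ) → φ = min(1, 1 − 1.000 + 0.903) = min(1, 0.903) = 0.903
¬ψ = 1 − 0.733 = 0.267
((ψ → ψ) → φ) → ¬ψ = min(1, 1 − 0.903 + 0.267) = min(1, 0.364) = 0.364
¬(((ψ → ψ) → φ) → ¬ψ) = 1 − 0.364 = 0.636
¬¬(((ψ → ψ) → φ) → ¬ψ) = 1 − 0.636 = 0.364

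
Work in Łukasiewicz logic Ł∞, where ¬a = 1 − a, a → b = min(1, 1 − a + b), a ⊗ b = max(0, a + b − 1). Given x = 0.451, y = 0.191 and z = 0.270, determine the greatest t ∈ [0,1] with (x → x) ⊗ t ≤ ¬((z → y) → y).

x → x = min(1, 1 − 0.451 + 0.451) = min(1, 1.000) = 1.000
So the left factor is x → x = 1.000.
z → y = min(1, 1 − 0.270 + 0.191) = min(1, 0.921) = 0.921
(z → y) → y = min(1, 1 − 0.921 + 0.191) = min(1, 0.270) = 0.270
¬((z → y) → y) = 1 − 0.270 = 0.730
So the right-hand bound is ¬((z → y) → y) = 0.730.
The residuum of the Łukasiewicz t-norm gives the supremum: min(1, 1 − 1.000 + 0.730).
1 − 1.000 + 0.730 = 0.730, so t = min(1, 0.730) = 0.730.
Check: 1.000 ⊗ 0.730 = max(0, 0.730) = 0.730 ≤ 0.730.

0.730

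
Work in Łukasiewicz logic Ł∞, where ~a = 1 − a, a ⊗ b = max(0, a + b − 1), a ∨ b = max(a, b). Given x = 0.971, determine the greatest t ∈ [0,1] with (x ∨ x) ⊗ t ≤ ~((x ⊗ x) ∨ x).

0.058

x ∨ x = max(0.971, 0.971) = 0.971
So the left factor is x ∨ x = 0.971.
x ⊗ x = max(0, 0.971 + 0.971 − 1) = max(0, 0.942) = 0.942
(x ⊗ x) ∨ x = max(0.942, 0.971) = 0.971
~((x ⊗ x) ∨ x) = 1 − 0.971 = 0.029
So the right-hand bound is ~((x ⊗ x) ∨ x) = 0.029.
The residuum of the Łukasiewicz t-norm gives the supremum: min(1, 1 − 0.971 + 0.029).
1 − 0.971 + 0.029 = 0.058, so t = min(1, 0.058) = 0.058.
Check: 0.971 ⊗ 0.058 = max(0, 0.029) = 0.029 ≤ 0.029.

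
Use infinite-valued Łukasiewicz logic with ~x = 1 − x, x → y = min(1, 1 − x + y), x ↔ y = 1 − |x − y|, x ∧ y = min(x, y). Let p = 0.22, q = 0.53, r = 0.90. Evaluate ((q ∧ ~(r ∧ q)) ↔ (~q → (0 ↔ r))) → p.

0.38

r ∧ q = min(0.90, 0.53) = 0.53
~(r ∧ q) = 1 − 0.53 = 0.47
q ∧ ~(r ∧ q) = min(0.53, 0.47) = 0.47
~q = 1 − 0.53 = 0.47
0 ↔ r = 1 − |0.00 − 0.90| = 1 − 0.90 = 0.10
~q → (0 ↔ r) = min(1, 1 − 0.47 + 0.10) = min(1, 0.63) = 0.63
(q ∧ ~(r ∧ q)) ↔ (~q → (0 ↔ r)) = 1 − |0.47 − 0.63| = 1 − 0.16 = 0.84
((q ∧ ~(r ∧ q)) ↔ (~q → (0 ↔ r))) → p = min(1, 1 − 0.84 + 0.22) = min(1, 0.38) = 0.38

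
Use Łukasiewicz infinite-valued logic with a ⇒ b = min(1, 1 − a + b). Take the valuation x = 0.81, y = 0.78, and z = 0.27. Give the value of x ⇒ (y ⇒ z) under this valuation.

0.68

y ⇒ z = min(1, 1 − 0.78 + 0.27) = min(1, 0.49) = 0.49
x ⇒ (y ⇒ z) = min(1, 1 − 0.81 + 0.49) = min(1, 0.68) = 0.68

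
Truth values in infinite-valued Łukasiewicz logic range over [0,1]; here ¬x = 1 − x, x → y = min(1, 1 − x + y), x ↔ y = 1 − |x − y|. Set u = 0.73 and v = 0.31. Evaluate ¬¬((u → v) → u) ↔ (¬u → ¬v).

u → v = min(1, 1 − 0.73 + 0.31) = min(1, 0.58) = 0.58
(u → v) → u = min(1, 1 − 0.58 + 0.73) = min(1, 1.15) = 1.00
¬((u → v) → u) = 1 − 1.00 = 0.00
¬¬((u → v) → u) = 1 − 0.00 = 1.00
¬u = 1 − 0.73 = 0.27
¬v = 1 − 0.31 = 0.69
¬u → ¬v = min(1, 1 − 0.27 + 0.69) = min(1, 1.42) = 1.00
¬¬((u → v) → u) ↔ (¬u → ¬v) = 1 − |1.00 − 1.00| = 1 − 0.00 = 1.00

1.00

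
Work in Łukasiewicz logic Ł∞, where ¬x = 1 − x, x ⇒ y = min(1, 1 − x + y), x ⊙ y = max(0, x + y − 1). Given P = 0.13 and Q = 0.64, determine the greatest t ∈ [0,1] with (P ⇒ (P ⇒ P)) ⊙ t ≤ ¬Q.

0.36

P ⇒ P = min(1, 1 − 0.13 + 0.13) = min(1, 1.00) = 1.00
P ⇒ (P ⇒ P) = min(1, 1 − 0.13 + 1.00) = min(1, 1.87) = 1.00
So the left factor is P ⇒ (P ⇒ P) = 1.00.
¬Q = 1 − 0.64 = 0.36
So the right-hand bound is ¬Q = 0.36.
The residuum of the Łukasiewicz t-norm gives the supremum: min(1, 1 − 1.00 + 0.36).
1 − 1.00 + 0.36 = 0.36, so t = min(1, 0.36) = 0.36.
Check: 1.00 ⊙ 0.36 = max(0, 0.36) = 0.36 ≤ 0.36.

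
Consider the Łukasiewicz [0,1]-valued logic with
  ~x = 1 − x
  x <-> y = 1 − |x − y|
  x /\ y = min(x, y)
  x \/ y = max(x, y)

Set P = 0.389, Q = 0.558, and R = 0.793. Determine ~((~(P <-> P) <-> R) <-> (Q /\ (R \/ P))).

P <-> P = 1 − |0.389 − 0.389| = 1 − 0.000 = 1.000
~(P <-> P) = 1 − 1.000 = 0.000
~(P <-> P) <-> R = 1 − |0.000 − 0.793| = 1 − 0.793 = 0.207
R \/ P = max(0.793, 0.389) = 0.793
Q /\ (R \/ P) = min(0.558, 0.793) = 0.558
(~(P <-> P) <-> R) <-> (Q /\ (R \/ P)) = 1 − |0.207 − 0.558| = 1 − 0.351 = 0.649
~((~(P <-> P) <-> R) <-> (Q /\ (R \/ P))) = 1 − 0.649 = 0.351

0.351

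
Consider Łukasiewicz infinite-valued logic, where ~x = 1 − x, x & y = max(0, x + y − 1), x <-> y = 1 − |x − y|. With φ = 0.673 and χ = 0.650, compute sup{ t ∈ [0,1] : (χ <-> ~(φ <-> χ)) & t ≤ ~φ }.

0.954

φ <-> χ = 1 − |0.673 − 0.650| = 1 − 0.023 = 0.977
~(φ <-> χ) = 1 − 0.977 = 0.023
χ <-> ~(φ <-> χ) = 1 − |0.650 − 0.023| = 1 − 0.627 = 0.373
So the left factor is χ <-> ~(φ <-> χ) = 0.373.
~φ = 1 − 0.673 = 0.327
So the right-hand bound is ~φ = 0.327.
The residuum of the Łukasiewicz t-norm gives the supremum: min(1, 1 − 0.373 + 0.327).
1 − 0.373 + 0.327 = 0.954, so t = min(1, 0.954) = 0.954.
Check: 0.373 & 0.954 = max(0, 0.327) = 0.327 ≤ 0.327.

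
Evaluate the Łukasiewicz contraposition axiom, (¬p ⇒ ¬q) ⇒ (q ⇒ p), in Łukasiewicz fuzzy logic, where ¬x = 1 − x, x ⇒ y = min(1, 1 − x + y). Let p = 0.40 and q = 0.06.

¬p = 1 − 0.40 = 0.60
¬q = 1 − 0.06 = 0.94
¬p ⇒ ¬q = min(1, 1 − 0.60 + 0.94) = min(1, 1.34) = 1.00
q ⇒ p = min(1, 1 − 0.06 + 0.40) = min(1, 1.34) = 1.00
(¬p ⇒ ¬q) ⇒ (q ⇒ p) = min(1, 1 − 1.00 + 1.00) = min(1, 1.00) = 1.00
(As expected: an axiom of Ł∞, always 1.)

1.00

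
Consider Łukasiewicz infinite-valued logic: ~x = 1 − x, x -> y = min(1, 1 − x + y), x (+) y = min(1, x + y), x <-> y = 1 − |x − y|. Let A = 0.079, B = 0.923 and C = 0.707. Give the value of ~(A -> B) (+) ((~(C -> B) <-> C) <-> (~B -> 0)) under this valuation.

0.370

A -> B = min(1, 1 − 0.079 + 0.923) = min(1, 1.844) = 1.000
~(A -> B) = 1 − 1.000 = 0.000
C -> B = min(1, 1 − 0.707 + 0.923) = min(1, 1.216) = 1.000
~(C -> B) = 1 − 1.000 = 0.000
~(C -> B) <-> C = 1 − |0.000 − 0.707| = 1 − 0.707 = 0.293
~B = 1 − 0.923 = 0.077
~B -> 0 = min(1, 1 − 0.077 + 0.000) = min(1, 0.923) = 0.923
(~(C -> B) <-> C) <-> (~B -> 0) = 1 − |0.293 − 0.923| = 1 − 0.630 = 0.370
~(A -> B) (+) ((~(C -> B) <-> C) <-> (~B -> 0)) = min(1, 0.000 + 0.370) = min(1, 0.370) = 0.370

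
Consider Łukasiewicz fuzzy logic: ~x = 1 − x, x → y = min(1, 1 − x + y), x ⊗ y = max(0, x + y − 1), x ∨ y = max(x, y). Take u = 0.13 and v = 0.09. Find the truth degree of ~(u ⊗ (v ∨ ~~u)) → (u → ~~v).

~u = 1 − 0.13 = 0.87
~~u = 1 − 0.87 = 0.13
v ∨ ~~u = max(0.09, 0.13) = 0.13
u ⊗ (v ∨ ~~u) = max(0, 0.13 + 0.13 − 1) = max(0, -0.74) = 0.00
~(u ⊗ (v ∨ ~~u)) = 1 − 0.00 = 1.00
~v = 1 − 0.09 = 0.91
~~v = 1 − 0.91 = 0.09
u → ~~v = min(1, 1 − 0.13 + 0.09) = min(1, 0.96) = 0.96
~(u ⊗ (v ∨ ~~u)) → (u → ~~v) = min(1, 1 − 1.00 + 0.96) = min(1, 0.96) = 0.96

0.96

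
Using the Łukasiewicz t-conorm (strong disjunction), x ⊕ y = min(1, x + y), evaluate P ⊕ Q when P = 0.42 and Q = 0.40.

0.82

P ⊕ Q = min(1, 0.42 + 0.40) = min(1, 0.82) = 0.82
For comparison, the Gödel t-conorm max(x, y) would give 0.42.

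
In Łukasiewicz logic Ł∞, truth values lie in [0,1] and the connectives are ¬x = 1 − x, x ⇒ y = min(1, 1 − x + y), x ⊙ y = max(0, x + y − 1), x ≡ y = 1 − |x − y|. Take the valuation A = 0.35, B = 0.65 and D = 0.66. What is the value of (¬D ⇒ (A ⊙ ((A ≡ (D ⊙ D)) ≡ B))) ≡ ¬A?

¬D = 1 − 0.66 = 0.34
D ⊙ D = max(0, 0.66 + 0.66 − 1) = max(0, 0.32) = 0.32
A ≡ (D ⊙ D) = 1 − |0.35 − 0.32| = 1 − 0.03 = 0.97
(A ≡ (D ⊙ D)) ≡ B = 1 − |0.97 − 0.65| = 1 − 0.32 = 0.68
A ⊙ ((A ≡ (D ⊙ D)) ≡ B) = max(0, 0.35 + 0.68 − 1) = max(0, 0.03) = 0.03
¬D ⇒ (A ⊙ ((A ≡ (D ⊙ D)) ≡ B)) = min(1, 1 − 0.34 + 0.03) = min(1, 0.69) = 0.69
¬A = 1 − 0.35 = 0.65
(¬D ⇒ (A ⊙ ((A ≡ (D ⊙ D)) ≡ B))) ≡ ¬A = 1 − |0.69 − 0.65| = 1 − 0.04 = 0.96

0.96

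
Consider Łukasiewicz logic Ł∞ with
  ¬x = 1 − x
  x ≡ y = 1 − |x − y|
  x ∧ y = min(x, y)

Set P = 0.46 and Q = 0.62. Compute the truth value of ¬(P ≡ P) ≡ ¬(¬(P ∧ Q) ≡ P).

0.92

P ≡ P = 1 − |0.46 − 0.46| = 1 − 0.00 = 1.00
¬(P ≡ P) = 1 − 1.00 = 0.00
P ∧ Q = min(0.46, 0.62) = 0.46
¬(P ∧ Q) = 1 − 0.46 = 0.54
¬(P ∧ Q) ≡ P = 1 − |0.54 − 0.46| = 1 − 0.08 = 0.92
¬(¬(P ∧ Q) ≡ P) = 1 − 0.92 = 0.08
¬(P ≡ P) ≡ ¬(¬(P ∧ Q) ≡ P) = 1 − |0.00 − 0.08| = 1 − 0.08 = 0.92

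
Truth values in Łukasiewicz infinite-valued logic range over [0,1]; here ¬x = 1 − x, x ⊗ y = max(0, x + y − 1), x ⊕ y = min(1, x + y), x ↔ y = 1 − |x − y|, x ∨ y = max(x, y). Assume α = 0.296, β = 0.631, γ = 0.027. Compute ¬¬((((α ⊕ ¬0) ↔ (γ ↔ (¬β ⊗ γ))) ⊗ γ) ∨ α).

0.296

¬0 = 1 − 0.000 = 1.000
α ⊕ ¬0 = min(1, 0.296 + 1.000) = min(1, 1.296) = 1.000
¬β = 1 − 0.631 = 0.369
¬β ⊗ γ = max(0, 0.369 + 0.027 − 1) = max(0, -0.604) = 0.000
γ ↔ (¬β ⊗ γ) = 1 − |0.027 − 0.000| = 1 − 0.027 = 0.973
(α ⊕ ¬0) ↔ (γ ↔ (¬β ⊗ γ)) = 1 − |1.000 − 0.973| = 1 − 0.027 = 0.973
((α ⊕ ¬0) ↔ (γ ↔ (¬β ⊗ γ))) ⊗ γ = max(0, 0.973 + 0.027 − 1) = max(0, 0.000) = 0.000
(((α ⊕ ¬0) ↔ (γ ↔ (¬β ⊗ γ))) ⊗ γ) ∨ α = max(0.000, 0.296) = 0.296
¬((((α ⊕ ¬0) ↔ (γ ↔ (¬β ⊗ γ))) ⊗ γ) ∨ α) = 1 − 0.296 = 0.704
¬¬((((α ⊕ ¬0) ↔ (γ ↔ (¬β ⊗ γ))) ⊗ γ) ∨ α) = 1 − 0.704 = 0.296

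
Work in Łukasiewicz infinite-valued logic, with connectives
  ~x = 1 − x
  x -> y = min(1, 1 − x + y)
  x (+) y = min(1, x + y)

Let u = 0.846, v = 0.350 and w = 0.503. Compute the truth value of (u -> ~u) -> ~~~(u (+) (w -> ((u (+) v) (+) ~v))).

0.692

~u = 1 − 0.846 = 0.154
u -> ~u = min(1, 1 − 0.846 + 0.154) = min(1, 0.308) = 0.308
u (+) v = min(1, 0.846 + 0.350) = min(1, 1.196) = 1.000
~v = 1 − 0.350 = 0.650
(u (+) v) (+) ~v = min(1, 1.000 + 0.650) = min(1, 1.650) = 1.000
w -> ((u (+) v) (+) ~v) = min(1, 1 − 0.503 + 1.000) = min(1, 1.497) = 1.000
u (+) (w -> ((u (+) v) (+) ~v)) = min(1, 0.846 + 1.000) = min(1, 1.846) = 1.000
~(u (+) (w -> ((u (+) v) (+) ~v))) = 1 − 1.000 = 0.000
~~(u (+) (w -> ((u (+) v) (+) ~v))) = 1 − 0.000 = 1.000
~~~(u (+) (w -> ((u (+) v) (+) ~v))) = 1 − 1.000 = 0.000
(u -> ~u) -> ~~~(u (+) (w -> ((u (+) v) (+) ~v))) = min(1, 1 − 0.308 + 0.000) = min(1, 0.692) = 0.692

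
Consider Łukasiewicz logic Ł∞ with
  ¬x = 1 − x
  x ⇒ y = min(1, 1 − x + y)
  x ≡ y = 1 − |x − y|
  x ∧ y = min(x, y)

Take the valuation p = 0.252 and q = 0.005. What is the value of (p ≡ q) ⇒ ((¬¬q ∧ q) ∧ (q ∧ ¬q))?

0.252

p ≡ q = 1 − |0.252 − 0.005| = 1 − 0.247 = 0.753
¬q = 1 − 0.005 = 0.995
¬¬q = 1 − 0.995 = 0.005
¬¬q ∧ q = min(0.005, 0.005) = 0.005
q ∧ ¬q = min(0.005, 0.995) = 0.005
(¬¬q ∧ q) ∧ (q ∧ ¬q) = min(0.005, 0.005) = 0.005
(p ≡ q) ⇒ ((¬¬q ∧ q) ∧ (q ∧ ¬q)) = min(1, 1 − 0.753 + 0.005) = min(1, 0.252) = 0.252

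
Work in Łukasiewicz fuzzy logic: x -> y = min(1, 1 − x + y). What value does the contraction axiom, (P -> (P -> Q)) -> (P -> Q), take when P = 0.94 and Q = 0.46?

P -> Q = min(1, 1 − 0.94 + 0.46) = min(1, 0.52) = 0.52
P -> (P -> Q) = min(1, 1 − 0.94 + 0.52) = min(1, 0.58) = 0.58
(P -> (P -> Q)) -> (P -> Q) = min(1, 1 − 0.58 + 0.52) = min(1, 0.94) = 0.94
(The value 0.94 < 1 shows this instance is not satisfied; fails in Ł∞ (the t-norm is not idempotent).)

0.94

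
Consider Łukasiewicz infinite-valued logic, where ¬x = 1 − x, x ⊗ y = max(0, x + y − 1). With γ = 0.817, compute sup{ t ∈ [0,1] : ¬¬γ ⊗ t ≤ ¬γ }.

¬γ = 1 − 0.817 = 0.183
¬¬γ = 1 − 0.183 = 0.817
So the left factor is ¬¬γ = 0.817.
So the right-hand bound is ¬γ = 0.183.
The residuum of the Łukasiewicz t-norm gives the supremum: min(1, 1 − 0.817 + 0.183).
1 − 0.817 + 0.183 = 0.366, so t = min(1, 0.366) = 0.366.
Check: 0.817 ⊗ 0.366 = max(0, 0.183) = 0.183 ≤ 0.183.

0.366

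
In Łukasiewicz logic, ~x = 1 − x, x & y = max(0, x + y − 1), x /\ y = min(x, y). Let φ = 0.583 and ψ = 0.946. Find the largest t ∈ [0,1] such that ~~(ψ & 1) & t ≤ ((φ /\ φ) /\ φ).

ψ & 1 = max(0, 0.946 + 1.000 − 1) = max(0, 0.946) = 0.946
~(ψ & 1) = 1 − 0.946 = 0.054
~~(ψ & 1) = 1 − 0.054 = 0.946
So the left factor is ~~(ψ & 1) = 0.946.
φ /\ φ = min(0.583, 0.583) = 0.583
(φ /\ φ) /\ φ = min(0.583, 0.583) = 0.583
So the right-hand bound is (φ /\ φ) /\ φ = 0.583.
The residuum of the Łukasiewicz t-norm gives the supremum: min(1, 1 − 0.946 + 0.583).
1 − 0.946 + 0.583 = 0.637, so t = min(1, 0.637) = 0.637.
Check: 0.946 & 0.637 = max(0, 0.583) = 0.583 ≤ 0.583.

0.637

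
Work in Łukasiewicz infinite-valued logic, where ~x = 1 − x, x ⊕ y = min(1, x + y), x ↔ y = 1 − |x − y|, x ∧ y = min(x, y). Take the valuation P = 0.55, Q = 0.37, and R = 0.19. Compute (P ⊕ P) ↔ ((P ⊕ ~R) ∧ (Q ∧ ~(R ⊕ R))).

0.37

P ⊕ P = min(1, 0.55 + 0.55) = min(1, 1.10) = 1.00
~R = 1 − 0.19 = 0.81
P ⊕ ~R = min(1, 0.55 + 0.81) = min(1, 1.36) = 1.00
R ⊕ R = min(1, 0.19 + 0.19) = min(1, 0.38) = 0.38
~(R ⊕ R) = 1 − 0.38 = 0.62
Q ∧ ~(R ⊕ R) = min(0.37, 0.62) = 0.37
(P ⊕ ~R) ∧ (Q ∧ ~(R ⊕ R)) = min(1.00, 0.37) = 0.37
(P ⊕ P) ↔ ((P ⊕ ~R) ∧ (Q ∧ ~(R ⊕ R))) = 1 − |1.00 − 0.37| = 1 − 0.63 = 0.37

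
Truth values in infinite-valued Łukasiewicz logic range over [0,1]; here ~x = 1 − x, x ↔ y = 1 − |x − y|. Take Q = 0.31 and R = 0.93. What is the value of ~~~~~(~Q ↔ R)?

0.24

~Q = 1 − 0.31 = 0.69
~Q ↔ R = 1 − |0.69 − 0.93| = 1 − 0.24 = 0.76
~(~Q ↔ R) = 1 − 0.76 = 0.24
~~(~Q ↔ R) = 1 − 0.24 = 0.76
~~~(~Q ↔ R) = 1 − 0.76 = 0.24
~~~~(~Q ↔ R) = 1 − 0.24 = 0.76
~~~~~(~Q ↔ R) = 1 − 0.76 = 0.24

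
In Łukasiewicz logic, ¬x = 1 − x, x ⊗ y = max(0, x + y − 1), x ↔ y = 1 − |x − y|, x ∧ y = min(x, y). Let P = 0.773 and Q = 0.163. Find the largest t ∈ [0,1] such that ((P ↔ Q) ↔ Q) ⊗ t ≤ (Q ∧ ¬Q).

P ↔ Q = 1 − |0.773 − 0.163| = 1 − 0.610 = 0.390
(P ↔ Q) ↔ Q = 1 − |0.390 − 0.163| = 1 − 0.227 = 0.773
So the left factor is (P ↔ Q) ↔ Q = 0.773.
¬Q = 1 − 0.163 = 0.837
Q ∧ ¬Q = min(0.163, 0.837) = 0.163
So the right-hand bound is Q ∧ ¬Q = 0.163.
The residuum of the Łukasiewicz t-norm gives the supremum: min(1, 1 − 0.773 + 0.163).
1 − 0.773 + 0.163 = 0.390, so t = min(1, 0.390) = 0.390.
Check: 0.773 ⊗ 0.390 = max(0, 0.163) = 0.163 ≤ 0.163.

0.390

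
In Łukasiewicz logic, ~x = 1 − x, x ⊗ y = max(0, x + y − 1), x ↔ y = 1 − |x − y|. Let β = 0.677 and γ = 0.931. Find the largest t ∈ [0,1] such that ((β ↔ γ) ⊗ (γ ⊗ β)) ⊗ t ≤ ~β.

0.969

β ↔ γ = 1 − |0.677 − 0.931| = 1 − 0.254 = 0.746
γ ⊗ β = max(0, 0.931 + 0.677 − 1) = max(0, 0.608) = 0.608
(β ↔ γ) ⊗ (γ ⊗ β) = max(0, 0.746 + 0.608 − 1) = max(0, 0.354) = 0.354
So the left factor is (β ↔ γ) ⊗ (γ ⊗ β) = 0.354.
~β = 1 − 0.677 = 0.323
So the right-hand bound is ~β = 0.323.
The residuum of the Łukasiewicz t-norm gives the supremum: min(1, 1 − 0.354 + 0.323).
1 − 0.354 + 0.323 = 0.969, so t = min(1, 0.969) = 0.969.
Check: 0.354 ⊗ 0.969 = max(0, 0.323) = 0.323 ≤ 0.323.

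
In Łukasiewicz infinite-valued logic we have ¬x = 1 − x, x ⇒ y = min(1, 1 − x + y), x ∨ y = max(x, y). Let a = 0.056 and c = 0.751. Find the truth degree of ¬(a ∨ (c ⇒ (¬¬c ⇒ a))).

0.446

¬c = 1 − 0.751 = 0.249
¬¬c = 1 − 0.249 = 0.751
¬¬c ⇒ a = min(1, 1 − 0.751 + 0.056) = min(1, 0.305) = 0.305
c ⇒ (¬¬c ⇒ a) = min(1, 1 − 0.751 + 0.305) = min(1, 0.554) = 0.554
a ∨ (c ⇒ (¬¬c ⇒ a)) = max(0.056, 0.554) = 0.554
¬(a ∨ (c ⇒ (¬¬c ⇒ a))) = 1 − 0.554 = 0.446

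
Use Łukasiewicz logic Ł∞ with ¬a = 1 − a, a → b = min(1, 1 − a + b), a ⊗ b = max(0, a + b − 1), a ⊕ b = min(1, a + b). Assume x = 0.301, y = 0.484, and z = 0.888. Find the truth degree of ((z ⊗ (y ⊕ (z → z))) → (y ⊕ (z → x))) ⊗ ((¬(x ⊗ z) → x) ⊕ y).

0.974

z → z = min(1, 1 − 0.888 + 0.888) = min(1, 1.000) = 1.000
y ⊕ (z → z) = min(1, 0.484 + 1.000) = min(1, 1.484) = 1.000
z ⊗ (y ⊕ (z → z)) = max(0, 0.888 + 1.000 − 1) = max(0, 0.888) = 0.888
z → x = min(1, 1 − 0.888 + 0.301) = min(1, 0.413) = 0.413
y ⊕ (z → x) = min(1, 0.484 + 0.413) = min(1, 0.897) = 0.897
(z ⊗ (y ⊕ (z → z))) → (y ⊕ (z → x)) = min(1, 1 − 0.888 + 0.897) = min(1, 1.009) = 1.000
x ⊗ z = max(0, 0.301 + 0.888 − 1) = max(0, 0.189) = 0.189
¬(x ⊗ z) = 1 − 0.189 = 0.811
¬(x ⊗ z) → x = min(1, 1 − 0.811 + 0.301) = min(1, 0.490) = 0.490
(¬(x ⊗ z) → x) ⊕ y = min(1, 0.490 + 0.484) = min(1, 0.974) = 0.974
((z ⊗ (y ⊕ (z → z))) → (y ⊕ (z → x))) ⊗ ((¬(x ⊗ z) → x) ⊕ y) = max(0, 1.000 + 0.974 − 1) = max(0, 0.974) = 0.974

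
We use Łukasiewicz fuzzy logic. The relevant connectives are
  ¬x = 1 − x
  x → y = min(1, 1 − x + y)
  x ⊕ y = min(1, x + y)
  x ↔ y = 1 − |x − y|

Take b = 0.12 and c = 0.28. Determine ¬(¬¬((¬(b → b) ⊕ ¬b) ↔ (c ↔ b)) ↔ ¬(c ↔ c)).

0.96

b → b = min(1, 1 − 0.12 + 0.12) = min(1, 1.00) = 1.00
¬(b → b) = 1 − 1.00 = 0.00
¬b = 1 − 0.12 = 0.88
¬(b → b) ⊕ ¬b = min(1, 0.00 + 0.88) = min(1, 0.88) = 0.88
c ↔ b = 1 − |0.28 − 0.12| = 1 − 0.16 = 0.84
(¬(b → b) ⊕ ¬b) ↔ (c ↔ b) = 1 − |0.88 − 0.84| = 1 − 0.04 = 0.96
¬((¬(b → b) ⊕ ¬b) ↔ (c ↔ b)) = 1 − 0.96 = 0.04
¬¬((¬(b → b) ⊕ ¬b) ↔ (c ↔ b)) = 1 − 0.04 = 0.96
c ↔ c = 1 − |0.28 − 0.28| = 1 − 0.00 = 1.00
¬(c ↔ c) = 1 − 1.00 = 0.00
¬¬((¬(b → b) ⊕ ¬b) ↔ (c ↔ b)) ↔ ¬(c ↔ c) = 1 − |0.96 − 0.00| = 1 − 0.96 = 0.04
¬(¬¬((¬(b → b) ⊕ ¬b) ↔ (c ↔ b)) ↔ ¬(c ↔ c)) = 1 − 0.04 = 0.96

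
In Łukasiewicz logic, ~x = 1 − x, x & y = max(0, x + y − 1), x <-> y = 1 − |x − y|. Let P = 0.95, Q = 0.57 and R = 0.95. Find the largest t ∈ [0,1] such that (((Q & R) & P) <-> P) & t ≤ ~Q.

0.91

Q & R = max(0, 0.57 + 0.95 − 1) = max(0, 0.52) = 0.52
(Q & R) & P = max(0, 0.52 + 0.95 − 1) = max(0, 0.47) = 0.47
((Q & R) & P) <-> P = 1 − |0.47 − 0.95| = 1 − 0.48 = 0.52
So the left factor is ((Q & R) & P) <-> P = 0.52.
~Q = 1 − 0.57 = 0.43
So the right-hand bound is ~Q = 0.43.
The residuum of the Łukasiewicz t-norm gives the supremum: min(1, 1 − 0.52 + 0.43).
1 − 0.52 + 0.43 = 0.91, so t = min(1, 0.91) = 0.91.
Check: 0.52 & 0.91 = max(0, 0.43) = 0.43 ≤ 0.43.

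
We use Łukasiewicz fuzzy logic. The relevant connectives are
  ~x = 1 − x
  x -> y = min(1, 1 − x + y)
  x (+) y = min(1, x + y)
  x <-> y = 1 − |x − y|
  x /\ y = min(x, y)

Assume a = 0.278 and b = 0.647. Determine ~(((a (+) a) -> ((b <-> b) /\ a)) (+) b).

a (+) a = min(1, 0.278 + 0.278) = min(1, 0.556) = 0.556
b <-> b = 1 − |0.647 − 0.647| = 1 − 0.000 = 1.000
(b <-> b) /\ a = min(1.000, 0.278) = 0.278
(a (+) a) -> ((b <-> b) /\ a) = min(1, 1 − 0.556 + 0.278) = min(1, 0.722) = 0.722
((a (+) a) -> ((b <-> b) /\ a)) (+) b = min(1, 0.722 + 0.647) = min(1, 1.369) = 1.000
~(((a (+) a) -> ((b <-> b) /\ a)) (+) b) = 1 − 1.000 = 0.000

0.000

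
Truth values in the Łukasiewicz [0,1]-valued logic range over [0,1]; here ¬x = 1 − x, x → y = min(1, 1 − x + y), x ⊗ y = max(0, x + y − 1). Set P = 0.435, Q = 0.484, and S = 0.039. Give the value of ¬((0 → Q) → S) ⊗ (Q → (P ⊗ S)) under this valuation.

0.477

0 → Q = min(1, 1 − 0.000 + 0.484) = min(1, 1.484) = 1.000
(0 → Q) → S = min(1, 1 − 1.000 + 0.039) = min(1, 0.039) = 0.039
¬((0 → Q) → S) = 1 − 0.039 = 0.961
P ⊗ S = max(0, 0.435 + 0.039 − 1) = max(0, -0.526) = 0.000
Q → (P ⊗ S) = min(1, 1 − 0.484 + 0.000) = min(1, 0.516) = 0.516
¬((0 → Q) → S) ⊗ (Q → (P ⊗ S)) = max(0, 0.961 + 0.516 − 1) = max(0, 0.477) = 0.477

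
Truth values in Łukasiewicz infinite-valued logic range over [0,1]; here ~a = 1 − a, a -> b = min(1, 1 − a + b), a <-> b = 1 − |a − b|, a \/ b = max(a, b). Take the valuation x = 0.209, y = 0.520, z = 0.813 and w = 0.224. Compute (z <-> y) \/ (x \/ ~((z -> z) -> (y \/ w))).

0.707

z <-> y = 1 − |0.813 − 0.520| = 1 − 0.293 = 0.707
z -> z = min(1, 1 − 0.813 + 0.813) = min(1, 1.000) = 1.000
y \/ w = max(0.520, 0.224) = 0.520
(z -> z) -> (y \/ w) = min(1, 1 − 1.000 + 0.520) = min(1, 0.520) = 0.520
~((z -> z) -> (y \/ w)) = 1 − 0.520 = 0.480
x \/ ~((z -> z) -> (y \/ w)) = max(0.209, 0.480) = 0.480
(z <-> y) \/ (x \/ ~((z -> z) -> (y \/ w))) = max(0.707, 0.480) = 0.707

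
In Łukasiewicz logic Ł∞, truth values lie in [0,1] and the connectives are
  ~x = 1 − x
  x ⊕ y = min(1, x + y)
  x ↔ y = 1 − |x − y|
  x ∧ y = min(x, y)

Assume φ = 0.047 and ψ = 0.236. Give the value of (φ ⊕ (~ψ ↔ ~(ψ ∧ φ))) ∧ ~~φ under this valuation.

0.047

~ψ = 1 − 0.236 = 0.764
ψ ∧ φ = min(0.236, 0.047) = 0.047
~(ψ ∧ φ) = 1 − 0.047 = 0.953
~ψ ↔ ~(ψ ∧ φ) = 1 − |0.764 − 0.953| = 1 − 0.189 = 0.811
φ ⊕ (~ψ ↔ ~(ψ ∧ φ)) = min(1, 0.047 + 0.811) = min(1, 0.858) = 0.858
~φ = 1 − 0.047 = 0.953
~~φ = 1 − 0.953 = 0.047
(φ ⊕ (~ψ ↔ ~(ψ ∧ φ))) ∧ ~~φ = min(0.858, 0.047) = 0.047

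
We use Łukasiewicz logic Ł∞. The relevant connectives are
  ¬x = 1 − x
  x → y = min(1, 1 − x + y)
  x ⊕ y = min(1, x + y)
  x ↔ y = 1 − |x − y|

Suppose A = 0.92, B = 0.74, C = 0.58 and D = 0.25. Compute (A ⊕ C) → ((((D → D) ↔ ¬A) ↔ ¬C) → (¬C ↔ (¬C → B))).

A ⊕ C = min(1, 0.92 + 0.58) = min(1, 1.50) = 1.00
D → D = min(1, 1 − 0.25 + 0.25) = min(1, 1.00) = 1.00
¬A = 1 − 0.92 = 0.08
(D → D) ↔ ¬A = 1 − |1.00 − 0.08| = 1 − 0.92 = 0.08
¬C = 1 − 0.58 = 0.42
((D → D) ↔ ¬A) ↔ ¬C = 1 − |0.08 − 0.42| = 1 − 0.34 = 0.66
¬C → B = min(1, 1 − 0.42 + 0.74) = min(1, 1.32) = 1.00
¬C ↔ (¬C → B) = 1 − |0.42 − 1.00| = 1 − 0.58 = 0.42
(((D → D) ↔ ¬A) ↔ ¬C) → (¬C ↔ (¬C → B)) = min(1, 1 − 0.66 + 0.42) = min(1, 0.76) = 0.76
(A ⊕ C) → ((((D → D) ↔ ¬A) ↔ ¬C) → (¬C ↔ (¬C → B))) = min(1, 1 − 1.00 + 0.76) = min(1, 0.76) = 0.76

0.76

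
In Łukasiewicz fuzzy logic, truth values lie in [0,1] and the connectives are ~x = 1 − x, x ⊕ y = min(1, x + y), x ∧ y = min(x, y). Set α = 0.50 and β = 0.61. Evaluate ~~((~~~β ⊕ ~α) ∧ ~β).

~β = 1 − 0.61 = 0.39
~~β = 1 − 0.39 = 0.61
~~~β = 1 − 0.61 = 0.39
~α = 1 − 0.50 = 0.50
~~~β ⊕ ~α = min(1, 0.39 + 0.50) = min(1, 0.89) = 0.89
(~~~β ⊕ ~α) ∧ ~β = min(0.89, 0.39) = 0.39
~((~~~β ⊕ ~α) ∧ ~β) = 1 − 0.39 = 0.61
~~((~~~β ⊕ ~α) ∧ ~β) = 1 − 0.61 = 0.39

0.39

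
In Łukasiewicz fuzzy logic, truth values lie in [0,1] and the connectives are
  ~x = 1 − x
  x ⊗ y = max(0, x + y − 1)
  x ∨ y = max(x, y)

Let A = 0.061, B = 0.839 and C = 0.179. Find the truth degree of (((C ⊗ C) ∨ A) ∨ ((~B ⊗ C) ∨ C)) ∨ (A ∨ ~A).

C ⊗ C = max(0, 0.179 + 0.179 − 1) = max(0, -0.642) = 0.000
(C ⊗ C) ∨ A = max(0.000, 0.061) = 0.061
~B = 1 − 0.839 = 0.161
~B ⊗ C = max(0, 0.161 + 0.179 − 1) = max(0, -0.660) = 0.000
(~B ⊗ C) ∨ C = max(0.000, 0.179) = 0.179
((C ⊗ C) ∨ A) ∨ ((~B ⊗ C) ∨ C) = max(0.061, 0.179) = 0.179
~A = 1 − 0.061 = 0.939
A ∨ ~A = max(0.061, 0.939) = 0.939
(((C ⊗ C) ∨ A) ∨ ((~B ⊗ C) ∨ C)) ∨ (A ∨ ~A) = max(0.179, 0.939) = 0.939

0.939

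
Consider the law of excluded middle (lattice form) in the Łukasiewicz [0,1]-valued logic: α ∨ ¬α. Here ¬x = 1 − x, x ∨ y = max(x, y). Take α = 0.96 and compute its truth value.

0.96

¬α = 1 − 0.96 = 0.04
α ∨ ¬α = max(0.96, 0.04) = 0.96
(The value 0.96 < 1 shows this instance is not satisfied; not a Ł∞-tautology — its value is max(a, 1−a).)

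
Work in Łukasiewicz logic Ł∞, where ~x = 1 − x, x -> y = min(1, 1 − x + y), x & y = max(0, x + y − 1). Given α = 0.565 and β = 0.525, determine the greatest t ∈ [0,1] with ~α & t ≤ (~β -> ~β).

1.000

~α = 1 − 0.565 = 0.435
So the left factor is ~α = 0.435.
~β = 1 − 0.525 = 0.475
~β -> ~β = min(1, 1 − 0.475 + 0.475) = min(1, 1.000) = 1.000
So the right-hand bound is ~β -> ~β = 1.000.
The residuum of the Łukasiewicz t-norm gives the supremum: min(1, 1 − 0.435 + 1.000).
1 − 0.435 + 1.000 = 1.565, so t = min(1, 1.565) = 1.000.
Check: 0.435 & 1.000 = max(0, 0.435) = 0.435 ≤ 1.000.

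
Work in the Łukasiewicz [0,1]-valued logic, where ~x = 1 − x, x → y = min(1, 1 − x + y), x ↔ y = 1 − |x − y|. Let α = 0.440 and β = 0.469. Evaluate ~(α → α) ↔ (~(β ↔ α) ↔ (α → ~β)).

0.971

α → α = min(1, 1 − 0.440 + 0.440) = min(1, 1.000) = 1.000
~(α → α) = 1 − 1.000 = 0.000
β ↔ α = 1 − |0.469 − 0.440| = 1 − 0.029 = 0.971
~(β ↔ α) = 1 − 0.971 = 0.029
~β = 1 − 0.469 = 0.531
α → ~β = min(1, 1 − 0.440 + 0.531) = min(1, 1.091) = 1.000
~(β ↔ α) ↔ (α → ~β) = 1 − |0.029 − 1.000| = 1 − 0.971 = 0.029
~(α → α) ↔ (~(β ↔ α) ↔ (α → ~β)) = 1 − |0.000 − 0.029| = 1 − 0.029 = 0.971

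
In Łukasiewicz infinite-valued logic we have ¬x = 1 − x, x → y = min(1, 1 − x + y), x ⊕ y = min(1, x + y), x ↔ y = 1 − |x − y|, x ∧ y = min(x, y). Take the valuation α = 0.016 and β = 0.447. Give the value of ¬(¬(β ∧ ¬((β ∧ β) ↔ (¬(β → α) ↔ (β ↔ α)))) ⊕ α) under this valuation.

0.399

β ∧ β = min(0.447, 0.447) = 0.447
β → α = min(1, 1 − 0.447 + 0.016) = min(1, 0.569) = 0.569
¬(β → α) = 1 − 0.569 = 0.431
β ↔ α = 1 − |0.447 − 0.016| = 1 − 0.431 = 0.569
¬(β → α) ↔ (β ↔ α) = 1 − |0.431 − 0.569| = 1 − 0.138 = 0.862
(β ∧ β) ↔ (¬(β → α) ↔ (β ↔ α)) = 1 − |0.447 − 0.862| = 1 − 0.415 = 0.585
¬((β ∧ β) ↔ (¬(β → α) ↔ (β ↔ α))) = 1 − 0.585 = 0.415
β ∧ ¬((β ∧ β) ↔ (¬(β → α) ↔ (β ↔ α))) = min(0.447, 0.415) = 0.415
¬(β ∧ ¬((β ∧ β) ↔ (¬(β → α) ↔ (β ↔ α)))) = 1 − 0.415 = 0.585
¬(β ∧ ¬((β ∧ β) ↔ (¬(β → α) ↔ (β ↔ α)))) ⊕ α = min(1, 0.585 + 0.016) = min(1, 0.601) = 0.601
¬(¬(β ∧ ¬((β ∧ β) ↔ (¬(β → α) ↔ (β ↔ α)))) ⊕ α) = 1 − 0.601 = 0.399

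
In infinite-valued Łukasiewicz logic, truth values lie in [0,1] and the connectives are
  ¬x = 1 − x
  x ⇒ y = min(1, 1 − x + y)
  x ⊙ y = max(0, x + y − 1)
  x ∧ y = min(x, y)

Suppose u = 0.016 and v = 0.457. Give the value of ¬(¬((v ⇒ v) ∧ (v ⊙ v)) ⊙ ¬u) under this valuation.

v ⇒ v = min(1, 1 − 0.457 + 0.457) = min(1, 1.000) = 1.000
v ⊙ v = max(0, 0.457 + 0.457 − 1) = max(0, -0.086) = 0.000
(v ⇒ v) ∧ (v ⊙ v) = min(1.000, 0.000) = 0.000
¬((v ⇒ v) ∧ (v ⊙ v)) = 1 − 0.000 = 1.000
¬u = 1 − 0.016 = 0.984
¬((v ⇒ v) ∧ (v ⊙ v)) ⊙ ¬u = max(0, 1.000 + 0.984 − 1) = max(0, 0.984) = 0.984
¬(¬((v ⇒ v) ∧ (v ⊙ v)) ⊙ ¬u) = 1 − 0.984 = 0.016

0.016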